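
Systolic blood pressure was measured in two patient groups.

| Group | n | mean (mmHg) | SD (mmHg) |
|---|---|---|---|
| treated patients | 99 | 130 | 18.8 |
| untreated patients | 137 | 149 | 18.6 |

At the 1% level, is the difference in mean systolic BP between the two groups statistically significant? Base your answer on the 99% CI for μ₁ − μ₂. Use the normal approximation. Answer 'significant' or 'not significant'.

significant

SE₁ = s₁/√n₁ = 18.8/√99 = 1.8895; SE₂ = 18.6/√137 = 1.5891.
Independent samples, unequal variances: SE_diff = √(SE₁² + SE₂²) = √(3.57021025 + 2.52523881) = 2.4689.
z* = 2.576, so margin of error = 2.576 × 2.4689 = 6.3599.
Difference in means = 130 − 149 = -19.0000.
-19.0000 ± 6.3599 → (-25.3599, -12.6401).
The interval (-25.3599, -12.6401) does not contain 0, so the difference is significant.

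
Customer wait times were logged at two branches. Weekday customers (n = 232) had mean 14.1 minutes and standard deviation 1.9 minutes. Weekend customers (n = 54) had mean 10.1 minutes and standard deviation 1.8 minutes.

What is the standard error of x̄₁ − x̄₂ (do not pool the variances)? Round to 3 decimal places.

0.275

Per-group SEs: s₁/√n₁ = 1.9/√232 = 0.1247, s₂/√n₂ = 1.8/√54 = 0.2449.
Unpooled SE of the difference: √(0.01555009 + 0.05997601) = 0.2748.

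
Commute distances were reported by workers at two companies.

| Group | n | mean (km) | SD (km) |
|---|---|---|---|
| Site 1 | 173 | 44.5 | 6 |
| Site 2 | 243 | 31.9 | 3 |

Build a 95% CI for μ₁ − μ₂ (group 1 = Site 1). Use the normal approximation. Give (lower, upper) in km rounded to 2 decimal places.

Standard errors of each mean: 6/√173 = 0.4562 and 3/√243 = 0.1925.
SE(x̄₁ − x̄₂) = √(0.4562² + 0.1925²) = 0.4952 for independent samples with unequal variances.
With z* = 1.960, the margin is 1.960 × 0.4952 = 0.9706.
x̄₁ − x̄₂ = 44.5 − 31.9 = 12.6000; the interval is 12.6000 ± 0.9706 = (11.63, 13.57).

(11.63, 13.57)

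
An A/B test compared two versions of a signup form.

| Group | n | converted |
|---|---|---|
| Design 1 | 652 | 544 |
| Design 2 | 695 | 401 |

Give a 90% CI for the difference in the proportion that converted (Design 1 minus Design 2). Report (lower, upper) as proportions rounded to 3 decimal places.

Sample proportions: 544/652 = 0.8344, 401/695 = 0.5770.
Each SE is √(p̂(1−p̂)/n): √(0.8344·0.1656/652) = 0.01456 and √(0.5770·0.4230/695) = 0.01874.
SE(p̂₁ − p̂₂) = √(SE₁² + SE₂²) = √(0.0002119936 + 0.0003511876) = 0.02373, since the two samples are independent.
At 90% confidence z* = 1.645; margin = 1.645 × 0.02373 = 0.03904.
The difference is 0.8344 − 0.5770 = 0.2574, so the interval is 0.2574 ± 0.03904 = (0.218, 0.296).

(0.218, 0.296)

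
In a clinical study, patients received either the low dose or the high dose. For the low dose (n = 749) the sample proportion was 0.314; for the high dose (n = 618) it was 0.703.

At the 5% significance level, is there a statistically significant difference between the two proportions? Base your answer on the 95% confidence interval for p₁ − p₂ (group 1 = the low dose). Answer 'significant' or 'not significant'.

significant

Each SE is √(p̂(1−p̂)/n): √(0.3140·0.6860/749) = 0.01696 and √(0.7030·0.2970/618) = 0.01838.
SE(p̂₁ − p̂₂) = √(SE₁² + SE₂²) = √(0.0002876416 + 0.0003378244) = 0.02501, since the two samples are independent.
At 95% confidence z* = 1.960; margin = 1.960 × 0.02501 = 0.04902.
The difference is 0.3140 − 0.7030 = -0.3890, so the interval is -0.3890 ± 0.04902 = (-0.43802, -0.33998).
The interval (-0.43802, -0.33998) does not contain 0, so the difference is significant.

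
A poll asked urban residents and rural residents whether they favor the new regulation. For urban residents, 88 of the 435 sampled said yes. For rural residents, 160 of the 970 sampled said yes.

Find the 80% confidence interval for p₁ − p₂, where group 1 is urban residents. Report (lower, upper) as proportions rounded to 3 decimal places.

(0.008, 0.066)

Sample proportions: 88/435 = 0.2023, 160/970 = 0.1649.
Each SE is √(p̂(1−p̂)/n): √(0.2023·0.7977/435) = 0.01926 and √(0.1649·0.8351/970) = 0.01191.
SE(p̂₁ − p̂₂) = √(SE₁² + SE₂²) = √(0.0003709476 + 0.0001418481) = 0.02264, since the two samples are independent.
At 80% confidence z* = 1.282; margin = 1.282 × 0.02264 = 0.02902.
The difference is 0.2023 − 0.1649 = 0.0374, so the interval is 0.0374 ± 0.02902 = (0.008, 0.066).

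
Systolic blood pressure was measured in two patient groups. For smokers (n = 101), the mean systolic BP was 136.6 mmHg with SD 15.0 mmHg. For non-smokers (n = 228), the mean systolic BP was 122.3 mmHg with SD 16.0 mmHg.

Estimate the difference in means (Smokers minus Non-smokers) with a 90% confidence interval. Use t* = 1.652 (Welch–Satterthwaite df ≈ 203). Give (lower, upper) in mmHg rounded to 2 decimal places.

SE₁ = s₁/√n₁ = 15.0/√101 = 1.4926; SE₂ = 16.0/√228 = 1.0596.
Independent samples, unequal variances: SE_diff = √(SE₁² + SE₂²) = √(2.22785476 + 1.12275216) = 1.8305.
t* = 1.652, so margin of error = 1.652 × 1.8305 = 3.0240.
Difference in means = 136.6 − 122.3 = 14.3000.
14.3000 ± 3.0240 → (11.28, 17.32).

(11.28, 17.32)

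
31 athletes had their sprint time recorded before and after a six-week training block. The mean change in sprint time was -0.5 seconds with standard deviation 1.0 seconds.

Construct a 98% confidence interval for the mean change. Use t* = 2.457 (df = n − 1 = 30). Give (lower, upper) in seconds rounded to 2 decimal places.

(-0.94, -0.06)

Paired design: SE = s_d/√n = 1.0/√31 = 0.1796.
t* = 2.457; margin of error = 2.457 × 0.1796 = 0.4413.
-0.5 ± 0.4413 → (-0.94, -0.06).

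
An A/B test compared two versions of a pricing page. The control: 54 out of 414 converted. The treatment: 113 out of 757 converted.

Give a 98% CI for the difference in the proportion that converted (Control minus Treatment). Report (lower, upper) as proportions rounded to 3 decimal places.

First, p̂₁ = 54/414 = 0.1304; p̂₂ = 113/757 = 0.1493.
The two standard errors are √(0.1304×0.8696/414) = 0.01655 and √(0.1493×0.8507/757) = 0.01295.
Because the samples are independent, SE_diff = √(0.01655² + 0.01295²) = 0.02101.
Using z* = 2.326 for 98%, ME = 2.326 × 0.02101 = 0.04887.
p̂₁ − p̂₂ = -0.0189; interval -0.0189 ± 0.04887 gives (-0.068, 0.030).

(-0.068, 0.030)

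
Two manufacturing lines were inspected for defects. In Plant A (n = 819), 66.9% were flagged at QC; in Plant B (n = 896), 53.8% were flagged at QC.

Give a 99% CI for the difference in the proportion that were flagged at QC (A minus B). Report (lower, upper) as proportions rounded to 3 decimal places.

(0.071, 0.191)

SE₁ = √(p̂₁(1−p̂₁)/n₁) = √(0.6690·0.3310/819) = 0.01644; SE₂ = √(0.5380·0.4620/896) = 0.01666.
Independent samples: SE of the difference = √(SE₁² + SE₂²) = √(0.0002702736 + 0.0002775556) = 0.02341.
z* for 99% confidence is 2.576, so the margin of error is 2.576 × 0.02341 = 0.06030.
Point estimate p̂₁ − p̂₂ = 0.6690 − 0.5380 = 0.1310.
0.1310 ± 0.06030 → (0.071, 0.191).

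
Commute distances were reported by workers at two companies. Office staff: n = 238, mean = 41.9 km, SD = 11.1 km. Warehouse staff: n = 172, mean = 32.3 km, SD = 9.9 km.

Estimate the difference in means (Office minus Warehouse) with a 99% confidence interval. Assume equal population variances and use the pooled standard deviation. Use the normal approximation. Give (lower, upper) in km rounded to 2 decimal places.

(6.86, 12.34)

s_p = √[((n₁−1)s₁² + (n₂−1)s₂²)/(n₁+n₂−2)] = √[(237·11.1² + 171·9.9²)/408] = 10.6136.
SE = 10.6136·√(1/238 + 1/172) = 1.0622.
With z* = 2.576, margin = 2.576 × 1.0622 = 2.7362.
x̄₁ − x̄₂ = 41.9 − 32.3 = 9.6000; interval 9.6000 ± 2.7362 = (6.86, 12.34).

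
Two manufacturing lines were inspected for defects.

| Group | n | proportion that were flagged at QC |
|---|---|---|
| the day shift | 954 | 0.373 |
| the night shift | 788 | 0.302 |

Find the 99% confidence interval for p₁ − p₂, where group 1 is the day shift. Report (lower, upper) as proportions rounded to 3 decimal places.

Each SE is √(p̂(1−p̂)/n): √(0.3730·0.6270/954) = 0.01566 and √(0.3020·0.6980/788) = 0.01636.
SE(p̂₁ − p̂₂) = √(SE₁² + SE₂²) = √(0.0002452356 + 0.0002676496) = 0.02265, since the two samples are independent.
At 99% confidence z* = 2.576; margin = 2.576 × 0.02265 = 0.05835.
The difference is 0.3730 − 0.3020 = 0.0710, so the interval is 0.0710 ± 0.05835 = (0.013, 0.129).

(0.013, 0.129)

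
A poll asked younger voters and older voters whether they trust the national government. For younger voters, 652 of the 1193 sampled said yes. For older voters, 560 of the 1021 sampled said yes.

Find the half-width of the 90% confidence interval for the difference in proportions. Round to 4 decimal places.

0.0349

Sample proportions: 652/1193 = 0.5465, 560/1021 = 0.5485.
Each SE is √(p̂(1−p̂)/n): √(0.5465·0.4535/1193) = 0.01441 and √(0.5485·0.4515/1021) = 0.01557.
SE(p̂₁ − p̂₂) = √(SE₁² + SE₂²) = √(0.0002076481 + 0.0002424249) = 0.02121, since the two samples are independent.
At 90% confidence z* = 1.645; margin = 1.645 × 0.02121 = 0.03489.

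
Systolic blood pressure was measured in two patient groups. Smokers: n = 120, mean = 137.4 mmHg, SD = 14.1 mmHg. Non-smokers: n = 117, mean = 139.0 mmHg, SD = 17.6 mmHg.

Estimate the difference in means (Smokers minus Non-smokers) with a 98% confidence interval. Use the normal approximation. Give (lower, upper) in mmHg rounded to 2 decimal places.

Per-group SEs: s₁/√n₁ = 14.1/√120 = 1.2871, s₂/√n₂ = 17.6/√117 = 1.6271.
Unpooled SE of the difference: √(1.65662641 + 2.64745441) = 2.0746.
Margin of error = z* · SE = 2.326 × 2.0746 = 4.8255.
x̄₁ − x̄₂ = 137.4 − 139.0 = -1.6000.
CI: -1.6000 ± 4.8255 = (-6.43, 3.23).

(-6.43, 3.23)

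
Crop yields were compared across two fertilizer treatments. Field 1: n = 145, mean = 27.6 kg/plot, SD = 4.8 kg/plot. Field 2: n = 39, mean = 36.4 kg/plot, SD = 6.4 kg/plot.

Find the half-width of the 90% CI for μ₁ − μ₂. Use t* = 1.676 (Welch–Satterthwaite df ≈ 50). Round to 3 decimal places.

SE₁ = s₁/√n₁ = 4.8/√145 = 0.3986; SE₂ = 6.4/√39 = 1.0248.
Independent samples, unequal variances: SE_diff = √(SE₁² + SE₂²) = √(0.15888196 + 1.05021504) = 1.0996.
t* = 1.676, so margin of error = 1.676 × 1.0996 = 1.8429.

1.843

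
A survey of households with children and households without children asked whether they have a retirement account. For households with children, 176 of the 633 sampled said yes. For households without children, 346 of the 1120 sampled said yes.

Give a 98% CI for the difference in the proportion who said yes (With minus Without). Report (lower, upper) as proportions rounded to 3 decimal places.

(-0.083, 0.022)

Sample proportions: 176/633 = 0.2780, 346/1120 = 0.3089.
Each SE is √(p̂(1−p̂)/n): √(0.2780·0.7220/633) = 0.01781 and √(0.3089·0.6911/1120) = 0.01381.
SE(p̂₁ − p̂₂) = √(SE₁² + SE₂²) = √(0.0003171961 + 0.0001907161) = 0.02254, since the two samples are independent.
At 98% confidence z* = 2.326; margin = 2.326 × 0.02254 = 0.05243.
The difference is 0.2780 − 0.3089 = -0.0309, so the interval is -0.0309 ± 0.05243 = (-0.083, 0.022).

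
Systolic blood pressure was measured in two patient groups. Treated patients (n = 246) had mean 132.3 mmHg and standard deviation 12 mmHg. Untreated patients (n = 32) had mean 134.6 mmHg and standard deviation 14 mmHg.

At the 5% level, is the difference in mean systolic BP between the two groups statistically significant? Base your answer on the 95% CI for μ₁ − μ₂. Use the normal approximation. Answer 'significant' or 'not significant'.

SE₁ = s₁/√n₁ = 12/√246 = 0.7651; SE₂ = 14/√32 = 2.4749.
Independent samples, unequal variances: SE_diff = √(SE₁² + SE₂²) = √(0.58537801 + 6.12513001) = 2.5905.
z* = 1.960, so margin of error = 1.960 × 2.5905 = 5.0774.
Difference in means = 132.3 − 134.6 = -2.3000.
-2.3000 ± 5.0774 → (-7.3774, 2.7774).
The interval (-7.3774, 2.7774) contains 0, so the difference is not significant.

not significant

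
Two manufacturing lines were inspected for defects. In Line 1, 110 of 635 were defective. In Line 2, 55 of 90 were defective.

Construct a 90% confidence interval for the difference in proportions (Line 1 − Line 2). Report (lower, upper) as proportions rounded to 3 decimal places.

p̂₁ = 110/635 = 0.1732 and p̂₂ = 55/90 = 0.6111.
SE₁ = √(p̂₁(1−p̂₁)/n₁) = √(0.1732·0.8268/635) = 0.01502; SE₂ = √(0.6111·0.3889/90) = 0.05139.
Independent samples: SE of the difference = √(SE₁² + SE₂²) = √(0.0002256004 + 0.0026409321) = 0.05354.
z* for 90% confidence is 1.645, so the margin of error is 1.645 × 0.05354 = 0.08807.
Point estimate p̂₁ − p̂₂ = 0.1732 − 0.6111 = -0.4379.
-0.4379 ± 0.08807 → (-0.526, -0.350).

(-0.526, -0.350)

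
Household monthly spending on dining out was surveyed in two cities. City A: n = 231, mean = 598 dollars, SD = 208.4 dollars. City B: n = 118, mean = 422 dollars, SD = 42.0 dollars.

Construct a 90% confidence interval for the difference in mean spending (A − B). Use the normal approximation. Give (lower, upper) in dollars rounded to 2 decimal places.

Standard errors of each mean: 208.4/√231 = 13.7117 and 42.0/√118 = 3.8664.
SE(x̄₁ − x̄₂) = √(13.7117² + 3.8664²) = 14.2464 for independent samples with unequal variances.
With z* = 1.645, the margin is 1.645 × 14.2464 = 23.4353.
x̄₁ − x̄₂ = 598 − 422 = 176.0000; the interval is 176.0000 ± 23.4353 = (152.56, 199.44).

(152.56, 199.44)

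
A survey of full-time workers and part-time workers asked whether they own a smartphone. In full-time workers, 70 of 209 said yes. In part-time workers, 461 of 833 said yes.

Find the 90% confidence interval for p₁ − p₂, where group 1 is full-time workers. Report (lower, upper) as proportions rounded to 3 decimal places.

p̂₁ = 70/209 = 0.3349 and p̂₂ = 461/833 = 0.5534.
SE₁ = √(p̂₁(1−p̂₁)/n₁) = √(0.3349·0.6651/209) = 0.03265; SE₂ = √(0.5534·0.4466/833) = 0.01722.
Independent samples: SE of the difference = √(SE₁² + SE₂²) = √(0.0010660225 + 0.0002965284) = 0.03691.
z* for 90% confidence is 1.645, so the margin of error is 1.645 × 0.03691 = 0.06072.
Point estimate p̂₁ − p̂₂ = 0.3349 − 0.5534 = -0.2185.
-0.2185 ± 0.06072 → (-0.279, -0.158).

(-0.279, -0.158)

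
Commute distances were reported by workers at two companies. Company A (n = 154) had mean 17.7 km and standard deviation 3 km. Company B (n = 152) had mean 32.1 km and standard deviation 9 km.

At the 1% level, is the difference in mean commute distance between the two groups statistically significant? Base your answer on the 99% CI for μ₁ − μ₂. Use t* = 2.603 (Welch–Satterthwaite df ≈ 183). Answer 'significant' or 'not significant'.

Standard errors of each mean: 3/√154 = 0.2417 and 9/√152 = 0.7300.
SE(x̄₁ − x̄₂) = √(0.2417² + 0.7300²) = 0.7690 for independent samples with unequal variances.
With t* = 2.603, the margin is 2.603 × 0.7690 = 2.0017.
x̄₁ − x̄₂ = 17.7 − 32.1 = -14.4000; the interval is -14.4000 ± 2.0017 = (-16.4017, -12.3983).
The interval (-16.4017, -12.3983) does not contain 0, so the difference is significant.

significant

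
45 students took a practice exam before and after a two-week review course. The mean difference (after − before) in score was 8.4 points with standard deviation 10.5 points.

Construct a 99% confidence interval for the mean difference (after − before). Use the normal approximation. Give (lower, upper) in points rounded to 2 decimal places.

(4.37, 12.43)

This is a matched-pairs design, so SE = s_d/√n = 10.5/√45 = 1.5652.
Margin = 2.576 × 1.5652 = 4.0320; the interval is 8.4 ± 4.0320 = (4.37, 12.43).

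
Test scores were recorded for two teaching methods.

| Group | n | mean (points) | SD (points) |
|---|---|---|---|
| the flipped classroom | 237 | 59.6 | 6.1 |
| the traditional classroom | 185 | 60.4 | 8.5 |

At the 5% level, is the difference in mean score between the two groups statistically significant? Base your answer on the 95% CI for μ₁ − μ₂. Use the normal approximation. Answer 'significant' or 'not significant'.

not significant

Standard errors of each mean: 6.1/√237 = 0.3962 and 8.5/√185 = 0.6249.
SE(x̄₁ − x̄₂) = √(0.3962² + 0.6249²) = 0.7399 for independent samples with unequal variances.
With z* = 1.960, the margin is 1.960 × 0.7399 = 1.4502.
x̄₁ − x̄₂ = 59.6 − 60.4 = -0.8000; the interval is -0.8000 ± 1.4502 = (-2.2502, 0.6502).
The interval (-2.2502, 0.6502) contains 0, so the difference is not significant.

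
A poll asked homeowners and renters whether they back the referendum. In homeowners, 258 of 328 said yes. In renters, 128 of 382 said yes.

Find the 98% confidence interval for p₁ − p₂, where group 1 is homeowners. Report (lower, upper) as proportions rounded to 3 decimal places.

(0.375, 0.528)

p̂₁ = 258/328 = 0.7866 and p̂₂ = 128/382 = 0.3351.
SE₁ = √(p̂₁(1−p̂₁)/n₁) = √(0.7866·0.2134/328) = 0.02262; SE₂ = √(0.3351·0.6649/382) = 0.02415.
Independent samples: SE of the difference = √(SE₁² + SE₂²) = √(0.0005116644 + 0.0005832225) = 0.03309.
z* for 98% confidence is 2.326, so the margin of error is 2.326 × 0.03309 = 0.07697.
Point estimate p̂₁ − p̂₂ = 0.7866 − 0.3351 = 0.4515.
0.4515 ± 0.07697 → (0.375, 0.528).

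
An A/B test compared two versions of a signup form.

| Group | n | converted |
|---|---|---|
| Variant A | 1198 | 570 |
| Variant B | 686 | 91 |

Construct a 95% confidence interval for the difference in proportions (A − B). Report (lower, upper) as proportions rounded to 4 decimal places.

(0.3051, 0.3811)

Sample proportions: 570/1198 = 0.4758, 91/686 = 0.1327.
Each SE is √(p̂(1−p̂)/n): √(0.4758·0.5242/1198) = 0.01443 and √(0.1327·0.8673/686) = 0.01295.
SE(p̂₁ − p̂₂) = √(SE₁² + SE₂²) = √(0.0002082249 + 0.0001677025) = 0.01939, since the two samples are independent.
At 95% confidence z* = 1.960; margin = 1.960 × 0.01939 = 0.03800.
The difference is 0.4758 − 0.1327 = 0.3431, so the interval is 0.3431 ± 0.03800 = (0.3051, 0.3811).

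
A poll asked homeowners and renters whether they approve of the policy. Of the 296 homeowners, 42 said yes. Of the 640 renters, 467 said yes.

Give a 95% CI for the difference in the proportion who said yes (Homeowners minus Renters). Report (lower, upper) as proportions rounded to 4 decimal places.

Sample proportions: 42/296 = 0.1419, 467/640 = 0.7297.
Each SE is √(p̂(1−p̂)/n): √(0.1419·0.8581/296) = 0.02028 and √(0.7297·0.2703/640) = 0.01756.
SE(p̂₁ − p̂₂) = √(SE₁² + SE₂²) = √(0.0004112784 + 0.0003083536) = 0.02683, since the two samples are independent.
At 95% confidence z* = 1.960; margin = 1.960 × 0.02683 = 0.05259.
The difference is 0.1419 − 0.7297 = -0.5878, so the interval is -0.5878 ± 0.05259 = (-0.6404, -0.5352).

(-0.6404, -0.5352)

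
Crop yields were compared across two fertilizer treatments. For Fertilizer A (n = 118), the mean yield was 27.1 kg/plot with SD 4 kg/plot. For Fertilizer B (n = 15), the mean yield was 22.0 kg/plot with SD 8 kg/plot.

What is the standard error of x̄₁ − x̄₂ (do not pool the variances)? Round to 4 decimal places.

SE₁ = s₁/√n₁ = 4/√118 = 0.3682; SE₂ = 8/√15 = 2.0656.
Independent samples, unequal variances: SE_diff = √(SE₁² + SE₂²) = √(0.13557124 + 4.26670336) = 2.0982.

2.0982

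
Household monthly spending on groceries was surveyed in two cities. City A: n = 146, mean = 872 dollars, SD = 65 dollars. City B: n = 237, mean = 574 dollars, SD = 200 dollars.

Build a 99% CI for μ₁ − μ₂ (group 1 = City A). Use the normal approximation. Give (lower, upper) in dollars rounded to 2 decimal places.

(261.78, 334.22)

Standard errors of each mean: 65/√146 = 5.3794 and 200/√237 = 12.9914.
SE(x̄₁ − x̄₂) = √(5.3794² + 12.9914²) = 14.0611 for independent samples with unequal variances.
With z* = 2.576, the margin is 2.576 × 14.0611 = 36.2214.
x̄₁ − x̄₂ = 872 − 574 = 298.0000; the interval is 298.0000 ± 36.2214 = (261.78, 334.22).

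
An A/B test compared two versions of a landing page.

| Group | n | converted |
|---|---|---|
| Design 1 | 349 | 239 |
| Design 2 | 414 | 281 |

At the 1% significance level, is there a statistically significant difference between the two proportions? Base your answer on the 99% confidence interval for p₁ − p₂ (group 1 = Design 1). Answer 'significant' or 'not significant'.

not significant

First, p̂₁ = 239/349 = 0.6848; p̂₂ = 281/414 = 0.6787.
The two standard errors are √(0.6848×0.3152/349) = 0.02487 and √(0.6787×0.3213/414) = 0.02295.
Because the samples are independent, SE_diff = √(0.02487² + 0.02295²) = 0.03384.
Using z* = 2.576 for 99%, ME = 2.576 × 0.03384 = 0.08717.
p̂₁ − p̂₂ = 0.0061; interval 0.0061 ± 0.08717 gives (-0.08107, 0.09327).
The interval (-0.08107, 0.09327) contains 0, so the difference is not significant.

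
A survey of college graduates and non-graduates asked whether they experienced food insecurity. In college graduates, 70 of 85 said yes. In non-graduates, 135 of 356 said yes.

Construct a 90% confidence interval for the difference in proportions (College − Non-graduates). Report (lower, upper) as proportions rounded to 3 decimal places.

p̂₁ = 70/85 = 0.8235 and p̂₂ = 135/356 = 0.3792.
SE₁ = √(p̂₁(1−p̂₁)/n₁) = √(0.8235·0.1765/85) = 0.04135; SE₂ = √(0.3792·0.6208/356) = 0.02571.
Independent samples: SE of the difference = √(SE₁² + SE₂²) = √(0.0017098225 + 0.0006610041) = 0.04869.
z* for 90% confidence is 1.645, so the margin of error is 1.645 × 0.04869 = 0.08010.
Point estimate p̂₁ − p̂₂ = 0.8235 − 0.3792 = 0.4443.
0.4443 ± 0.08010 → (0.364, 0.524).

(0.364, 0.524)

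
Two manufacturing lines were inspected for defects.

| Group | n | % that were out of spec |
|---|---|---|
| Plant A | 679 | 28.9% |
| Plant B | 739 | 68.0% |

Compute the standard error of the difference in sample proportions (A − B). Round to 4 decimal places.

SE₁ = √(p̂₁(1−p̂₁)/n₁) = √(0.2890·0.7110/679) = 0.01740; SE₂ = √(0.6800·0.3200/739) = 0.01716.
Independent samples: SE of the difference = √(SE₁² + SE₂²) = √(0.00030276 + 0.0002944656) = 0.02444.

0.0244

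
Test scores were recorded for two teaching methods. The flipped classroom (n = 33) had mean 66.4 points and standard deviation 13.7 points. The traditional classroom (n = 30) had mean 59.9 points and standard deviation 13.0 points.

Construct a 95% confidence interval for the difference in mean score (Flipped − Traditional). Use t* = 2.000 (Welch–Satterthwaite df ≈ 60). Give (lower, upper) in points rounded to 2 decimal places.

(-0.23, 13.23)

Per-group SEs: s₁/√n₁ = 13.7/√33 = 2.3849, s₂/√n₂ = 13.0/√30 = 2.3735.
Unpooled SE of the difference: √(5.68774801 + 5.63350225) = 3.3647.
Margin of error = t* · SE = 2.000 × 3.3647 = 6.7294.
x̄₁ − x̄₂ = 66.4 − 59.9 = 6.5000.
CI: 6.5000 ± 6.7294 = (-0.23, 13.23).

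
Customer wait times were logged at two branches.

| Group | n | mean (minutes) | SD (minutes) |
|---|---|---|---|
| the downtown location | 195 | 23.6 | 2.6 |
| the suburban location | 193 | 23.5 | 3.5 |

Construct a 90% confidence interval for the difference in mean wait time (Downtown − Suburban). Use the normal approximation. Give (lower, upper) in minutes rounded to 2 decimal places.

Per-group SEs: s₁/√n₁ = 2.6/√195 = 0.1862, s₂/√n₂ = 3.5/√193 = 0.2519.
Unpooled SE of the difference: √(0.03467044 + 0.06345361) = 0.3132.
Margin of error = z* · SE = 1.645 × 0.3132 = 0.5152.
x̄₁ − x̄₂ = 23.6 − 23.5 = 0.1000.
CI: 0.1000 ± 0.5152 = (-0.42, 0.62).

(-0.42, 0.62)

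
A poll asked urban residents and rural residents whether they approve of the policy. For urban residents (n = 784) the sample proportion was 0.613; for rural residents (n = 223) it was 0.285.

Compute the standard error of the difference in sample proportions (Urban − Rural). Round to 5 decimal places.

0.03488

SE₁ = √(p̂₁(1−p̂₁)/n₁) = √(0.6130·0.3870/784) = 0.01740; SE₂ = √(0.2850·0.7150/223) = 0.03023.
Independent samples: SE of the difference = √(SE₁² + SE₂²) = √(0.00030276 + 0.0009138529) = 0.03488.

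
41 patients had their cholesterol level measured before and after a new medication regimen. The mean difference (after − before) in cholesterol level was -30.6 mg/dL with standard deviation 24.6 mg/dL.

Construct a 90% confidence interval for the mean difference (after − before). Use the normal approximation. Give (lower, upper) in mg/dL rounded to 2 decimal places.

Paired design: SE = s_d/√n = 24.6/√41 = 3.8419.
z* = 1.645; margin of error = 1.645 × 3.8419 = 6.3199.
-30.6 ± 6.3199 → (-36.92, -24.28).

(-36.92, -24.28)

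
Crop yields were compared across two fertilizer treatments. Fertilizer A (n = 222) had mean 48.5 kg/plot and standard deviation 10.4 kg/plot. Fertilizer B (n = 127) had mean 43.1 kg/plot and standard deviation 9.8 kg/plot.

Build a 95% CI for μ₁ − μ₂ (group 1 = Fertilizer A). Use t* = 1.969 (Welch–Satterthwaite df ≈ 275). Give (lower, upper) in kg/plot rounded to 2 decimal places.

Standard errors of each mean: 10.4/√222 = 0.6980 and 9.8/√127 = 0.8696.
SE(x̄₁ − x̄₂) = √(0.6980² + 0.8696²) = 1.1151 for independent samples with unequal variances.
With t* = 1.969, the margin is 1.969 × 1.1151 = 2.1956.
x̄₁ − x̄₂ = 48.5 − 43.1 = 5.4000; the interval is 5.4000 ± 2.1956 = (3.20, 7.60).

(3.20, 7.60)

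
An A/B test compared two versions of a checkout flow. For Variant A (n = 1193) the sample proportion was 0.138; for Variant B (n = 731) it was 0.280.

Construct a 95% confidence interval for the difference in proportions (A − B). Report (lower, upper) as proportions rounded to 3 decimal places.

(-0.180, -0.104)

The two standard errors are √(0.1380×0.8620/1193) = 0.00999 and √(0.2800×0.7200/731) = 0.01661.
Because the samples are independent, SE_diff = √(0.00999² + 0.01661²) = 0.01938.
Using z* = 1.960 for 95%, ME = 1.960 × 0.01938 = 0.03798.
p̂₁ − p̂₂ = -0.1420; interval -0.1420 ± 0.03798 gives (-0.180, -0.104).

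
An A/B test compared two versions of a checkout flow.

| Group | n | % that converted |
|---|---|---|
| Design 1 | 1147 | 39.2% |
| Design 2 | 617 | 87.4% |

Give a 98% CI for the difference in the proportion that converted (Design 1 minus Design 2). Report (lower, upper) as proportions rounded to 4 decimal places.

SE₁ = √(p̂₁(1−p̂₁)/n₁) = √(0.3920·0.6080/1147) = 0.01441; SE₂ = √(0.8740·0.1260/617) = 0.01336.
Independent samples: SE of the difference = √(SE₁² + SE₂²) = √(0.0002076481 + 0.0001784896) = 0.01965.
z* for 98% confidence is 2.326, so the margin of error is 2.326 × 0.01965 = 0.04571.
Point estimate p̂₁ − p̂₂ = 0.3920 − 0.8740 = -0.4820.
-0.4820 ± 0.04571 → (-0.5277, -0.4363).

(-0.5277, -0.4363)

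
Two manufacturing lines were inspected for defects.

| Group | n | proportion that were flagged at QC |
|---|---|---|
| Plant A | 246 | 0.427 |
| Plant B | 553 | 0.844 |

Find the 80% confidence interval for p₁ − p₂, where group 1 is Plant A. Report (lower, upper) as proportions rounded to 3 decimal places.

Each SE is √(p̂(1−p̂)/n): √(0.4270·0.5730/246) = 0.03154 and √(0.8440·0.1560/553) = 0.01543.
SE(p̂₁ − p̂₂) = √(SE₁² + SE₂²) = √(0.0009947716 + 0.0002380849) = 0.03511, since the two samples are independent.
At 80% confidence z* = 1.282; margin = 1.282 × 0.03511 = 0.04501.
The difference is 0.4270 − 0.8440 = -0.4170, so the interval is -0.4170 ± 0.04501 = (-0.462, -0.372).

(-0.462, -0.372)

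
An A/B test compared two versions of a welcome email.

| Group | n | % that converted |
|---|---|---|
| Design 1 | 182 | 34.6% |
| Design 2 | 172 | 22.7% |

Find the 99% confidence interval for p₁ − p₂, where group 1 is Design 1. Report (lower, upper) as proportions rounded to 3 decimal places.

(-0.004, 0.242)

Each SE is √(p̂(1−p̂)/n): √(0.3460·0.6540/182) = 0.03526 and √(0.2270·0.7730/172) = 0.03194.
SE(p̂₁ − p̂₂) = √(SE₁² + SE₂²) = √(0.0012432676 + 0.0010201636) = 0.04758, since the two samples are independent.
At 99% confidence z* = 2.576; margin = 2.576 × 0.04758 = 0.12257.
The difference is 0.3460 − 0.2270 = 0.1190, so the interval is 0.1190 ± 0.12257 = (-0.004, 0.242).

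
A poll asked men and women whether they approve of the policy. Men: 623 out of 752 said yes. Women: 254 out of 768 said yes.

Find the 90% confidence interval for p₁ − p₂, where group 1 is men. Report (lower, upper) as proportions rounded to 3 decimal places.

(0.462, 0.534)

p̂₁ = 623/752 = 0.8285 and p̂₂ = 254/768 = 0.3307.
SE₁ = √(p̂₁(1−p̂₁)/n₁) = √(0.8285·0.1715/752) = 0.01375; SE₂ = √(0.3307·0.6693/768) = 0.01698.
Independent samples: SE of the difference = √(SE₁² + SE₂²) = √(0.0001890625 + 0.0002883204) = 0.02185.
z* for 90% confidence is 1.645, so the margin of error is 1.645 × 0.02185 = 0.03594.
Point estimate p̂₁ − p̂₂ = 0.8285 − 0.3307 = 0.4978.
0.4978 ± 0.03594 → (0.462, 0.534).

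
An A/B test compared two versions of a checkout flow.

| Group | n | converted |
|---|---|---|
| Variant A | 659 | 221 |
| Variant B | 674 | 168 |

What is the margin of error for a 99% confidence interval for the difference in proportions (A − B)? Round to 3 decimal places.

0.064

Sample proportions: 221/659 = 0.3354, 168/674 = 0.2493.
Each SE is √(p̂(1−p̂)/n): √(0.3354·0.6646/659) = 0.01839 and √(0.2493·0.7507/674) = 0.01666.
SE(p̂₁ − p̂₂) = √(SE₁² + SE₂²) = √(0.0003381921 + 0.0002775556) = 0.02481, since the two samples are independent.
At 99% confidence z* = 2.576; margin = 2.576 × 0.02481 = 0.06391.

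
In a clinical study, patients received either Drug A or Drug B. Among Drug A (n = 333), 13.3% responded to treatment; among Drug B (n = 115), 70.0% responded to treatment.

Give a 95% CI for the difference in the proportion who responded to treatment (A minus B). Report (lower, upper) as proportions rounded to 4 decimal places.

The two standard errors are √(0.1330×0.8670/333) = 0.01861 and √(0.7000×0.3000/115) = 0.04273.
Because the samples are independent, SE_diff = √(0.01861² + 0.04273²) = 0.04661.
Using z* = 1.960 for 95%, ME = 1.960 × 0.04661 = 0.09136.
p̂₁ − p̂₂ = -0.5670; interval -0.5670 ± 0.09136 gives (-0.6584, -0.4756).

(-0.6584, -0.4756)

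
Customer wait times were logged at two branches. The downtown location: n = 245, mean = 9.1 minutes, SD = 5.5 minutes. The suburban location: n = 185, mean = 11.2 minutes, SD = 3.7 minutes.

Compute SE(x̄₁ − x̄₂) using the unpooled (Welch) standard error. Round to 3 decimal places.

0.444

Per-group SEs: s₁/√n₁ = 5.5/√245 = 0.3514, s₂/√n₂ = 3.7/√185 = 0.2720.
Unpooled SE of the difference: √(0.12348196 + 0.073984) = 0.4444.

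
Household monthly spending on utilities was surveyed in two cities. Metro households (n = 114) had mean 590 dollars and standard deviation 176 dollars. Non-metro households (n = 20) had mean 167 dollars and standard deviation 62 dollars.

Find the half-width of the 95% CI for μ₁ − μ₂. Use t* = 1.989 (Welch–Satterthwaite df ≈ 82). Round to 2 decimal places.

Standard errors of each mean: 176/√114 = 16.4839 and 62/√20 = 13.8636.
SE(x̄₁ − x̄₂) = √(16.4839² + 13.8636²) = 21.5388 for independent samples with unequal variances.
With t* = 1.989, the margin is 1.989 × 21.5388 = 42.8407.

42.84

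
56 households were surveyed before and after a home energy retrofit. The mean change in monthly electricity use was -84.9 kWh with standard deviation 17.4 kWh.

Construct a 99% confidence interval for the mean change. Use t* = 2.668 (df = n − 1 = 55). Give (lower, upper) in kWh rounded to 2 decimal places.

Paired design: SE = s_d/√n = 17.4/√56 = 2.3252.
t* = 2.668; margin of error = 2.668 × 2.3252 = 6.2036.
-84.9 ± 6.2036 → (-91.10, -78.70).

(-91.10, -78.70)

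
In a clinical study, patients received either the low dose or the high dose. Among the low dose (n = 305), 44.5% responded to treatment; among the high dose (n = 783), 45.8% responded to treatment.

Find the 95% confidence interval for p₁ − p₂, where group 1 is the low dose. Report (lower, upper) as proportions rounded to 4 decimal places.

(-0.0788, 0.0528)

SE₁ = √(p̂₁(1−p̂₁)/n₁) = √(0.4450·0.5550/305) = 0.02846; SE₂ = √(0.4580·0.5420/783) = 0.01781.
Independent samples: SE of the difference = √(SE₁² + SE₂²) = √(0.0008099716 + 0.0003171961) = 0.03357.
z* for 95% confidence is 1.960, so the margin of error is 1.960 × 0.03357 = 0.06580.
Point estimate p̂₁ − p̂₂ = 0.4450 − 0.4580 = -0.0130.
-0.0130 ± 0.06580 → (-0.0788, 0.0528).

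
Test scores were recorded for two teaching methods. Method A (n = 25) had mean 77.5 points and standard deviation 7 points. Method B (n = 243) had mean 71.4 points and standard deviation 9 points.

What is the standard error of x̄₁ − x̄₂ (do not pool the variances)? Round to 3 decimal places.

1.514

Per-group SEs: s₁/√n₁ = 7/√25 = 1.4000, s₂/√n₂ = 9/√243 = 0.5774.
Unpooled SE of the difference: √(1.96 + 0.33339076) = 1.5144.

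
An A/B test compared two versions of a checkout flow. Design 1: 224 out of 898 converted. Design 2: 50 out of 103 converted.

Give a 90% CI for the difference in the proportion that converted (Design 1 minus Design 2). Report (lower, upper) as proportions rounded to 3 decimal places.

(-0.320, -0.152)

Sample proportions: 224/898 = 0.2494, 50/103 = 0.4854.
Each SE is √(p̂(1−p̂)/n): √(0.2494·0.7506/898) = 0.01444 and √(0.4854·0.5146/103) = 0.04925.
SE(p̂₁ − p̂₂) = √(SE₁² + SE₂²) = √(0.0002085136 + 0.0024255625) = 0.05132, since the two samples are independent.
At 90% confidence z* = 1.645; margin = 1.645 × 0.05132 = 0.08442.
The difference is 0.2494 − 0.4854 = -0.2360, so the interval is -0.2360 ± 0.08442 = (-0.320, -0.152).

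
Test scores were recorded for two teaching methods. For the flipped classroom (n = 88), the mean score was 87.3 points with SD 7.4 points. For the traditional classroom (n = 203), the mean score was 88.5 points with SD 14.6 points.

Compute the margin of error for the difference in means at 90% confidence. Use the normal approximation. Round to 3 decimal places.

SE₁ = s₁/√n₁ = 7.4/√88 = 0.7888; SE₂ = 14.6/√203 = 1.0247.
Independent samples, unequal variances: SE_diff = √(SE₁² + SE₂²) = √(0.62220544 + 1.05001009) = 1.2931.
z* = 1.645, so margin of error = 1.645 × 1.2931 = 2.1271.

2.127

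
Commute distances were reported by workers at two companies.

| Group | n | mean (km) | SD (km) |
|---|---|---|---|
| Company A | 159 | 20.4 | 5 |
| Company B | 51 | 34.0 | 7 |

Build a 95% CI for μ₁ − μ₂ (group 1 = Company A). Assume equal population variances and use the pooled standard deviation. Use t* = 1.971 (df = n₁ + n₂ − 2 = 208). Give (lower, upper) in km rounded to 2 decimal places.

(-15.36, -11.84)

Pooled variance s_p² = [158·5² + 50·7²] / (159+51−2) = 30.7692, so s_p = 5.5470.
SE_diff = s_p·√(1/n₁ + 1/n₂) = 5.5470·√(1/159 + 1/51) = 0.8927.
t* = 1.971; margin = 1.971 × 0.8927 = 1.7595.
Difference = 20.4 − 34.0 = -13.6000.
-13.6000 ± 1.7595 → (-15.36, -11.84).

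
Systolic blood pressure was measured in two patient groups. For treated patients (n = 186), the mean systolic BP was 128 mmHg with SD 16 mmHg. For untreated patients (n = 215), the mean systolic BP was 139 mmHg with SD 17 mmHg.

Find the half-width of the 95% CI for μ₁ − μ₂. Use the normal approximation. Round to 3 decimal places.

3.233

Per-group SEs: s₁/√n₁ = 16/√186 = 1.1732, s₂/√n₂ = 17/√215 = 1.1594.
Unpooled SE of the difference: √(1.37639824 + 1.34420836) = 1.6494.
Margin of error = z* · SE = 1.960 × 1.6494 = 3.2328.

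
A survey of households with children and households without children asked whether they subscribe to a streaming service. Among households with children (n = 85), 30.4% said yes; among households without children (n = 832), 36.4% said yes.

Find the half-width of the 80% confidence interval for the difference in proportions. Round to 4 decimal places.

0.0674

SE₁ = √(p̂₁(1−p̂₁)/n₁) = √(0.3040·0.6960/85) = 0.04989; SE₂ = √(0.3640·0.6360/832) = 0.01668.
Independent samples: SE of the difference = √(SE₁² + SE₂²) = √(0.0024890121 + 0.0002782224) = 0.05260.
z* for 80% confidence is 1.282, so the margin of error is 1.282 × 0.05260 = 0.06743.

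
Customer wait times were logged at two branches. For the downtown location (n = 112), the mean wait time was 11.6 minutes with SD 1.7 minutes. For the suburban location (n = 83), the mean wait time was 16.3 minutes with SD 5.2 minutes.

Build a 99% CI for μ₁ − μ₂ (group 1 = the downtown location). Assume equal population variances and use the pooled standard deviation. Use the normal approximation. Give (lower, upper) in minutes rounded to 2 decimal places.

Pooled variance s_p² = [111·1.7² + 82·5.2²] / (112+83−2) = 13.1506, so s_p = 3.6264.
SE_diff = s_p·√(1/n₁ + 1/n₂) = 3.6264·√(1/112 + 1/83) = 0.5252.
z* = 2.576; margin = 2.576 × 0.5252 = 1.3529.
Difference = 11.6 − 16.3 = -4.7000.
-4.7000 ± 1.3529 → (-6.05, -3.35).

(-6.05, -3.35)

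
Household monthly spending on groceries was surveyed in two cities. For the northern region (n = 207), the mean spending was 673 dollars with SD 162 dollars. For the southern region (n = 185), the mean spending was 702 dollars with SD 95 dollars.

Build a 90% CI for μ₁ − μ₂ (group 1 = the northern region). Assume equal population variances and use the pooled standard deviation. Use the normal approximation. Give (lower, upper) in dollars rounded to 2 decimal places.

(-51.40, -6.60)

Pooled variance s_p² = [206·162² + 184·95²] / (207+185−2) = 18120.1641, so s_p = 134.6112.
SE_diff = s_p·√(1/n₁ + 1/n₂) = 134.6112·√(1/207 + 1/185) = 13.6193.
z* = 1.645; margin = 1.645 × 13.6193 = 22.4037.
Difference = 673 − 702 = -29.0000.
-29.0000 ± 22.4037 → (-51.40, -6.60).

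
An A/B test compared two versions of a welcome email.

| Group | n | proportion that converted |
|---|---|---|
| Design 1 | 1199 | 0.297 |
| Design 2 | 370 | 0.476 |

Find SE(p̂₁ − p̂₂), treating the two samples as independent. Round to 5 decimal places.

0.02912

Each SE is √(p̂(1−p̂)/n): √(0.2970·0.7030/1199) = 0.01320 and √(0.4760·0.5240/370) = 0.02596.
SE(p̂₁ − p̂₂) = √(SE₁² + SE₂²) = √(0.00017424 + 0.0006739216) = 0.02912, since the two samples are independent.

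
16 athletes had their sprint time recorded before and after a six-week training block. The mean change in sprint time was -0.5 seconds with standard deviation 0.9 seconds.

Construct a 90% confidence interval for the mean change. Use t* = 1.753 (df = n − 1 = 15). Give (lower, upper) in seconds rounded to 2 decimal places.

(-0.89, -0.11)

This is a matched-pairs design, so SE = s_d/√n = 0.9/√16 = 0.2250.
Margin = 1.753 × 0.2250 = 0.3944; the interval is -0.5 ± 0.3944 = (-0.89, -0.11).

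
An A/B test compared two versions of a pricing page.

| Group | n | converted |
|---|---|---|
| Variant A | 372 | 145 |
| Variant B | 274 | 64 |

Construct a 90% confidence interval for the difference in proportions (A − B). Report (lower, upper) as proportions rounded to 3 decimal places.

(0.097, 0.215)

p̂₁ = 145/372 = 0.3898 and p̂₂ = 64/274 = 0.2336.
SE₁ = √(p̂₁(1−p̂₁)/n₁) = √(0.3898·0.6102/372) = 0.02529; SE₂ = √(0.2336·0.7664/274) = 0.02556.
Independent samples: SE of the difference = √(SE₁² + SE₂²) = √(0.0006395841 + 0.0006533136) = 0.03596.
z* for 90% confidence is 1.645, so the margin of error is 1.645 × 0.03596 = 0.05915.
Point estimate p̂₁ − p̂₂ = 0.3898 − 0.2336 = 0.1562.
0.1562 ± 0.05915 → (0.097, 0.215).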